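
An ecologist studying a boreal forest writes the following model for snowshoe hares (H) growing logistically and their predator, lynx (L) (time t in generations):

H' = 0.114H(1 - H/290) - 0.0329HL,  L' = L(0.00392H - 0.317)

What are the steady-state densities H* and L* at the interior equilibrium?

H* ≈ 80.9, L* ≈ 2.5

From dL/dt = 0 with L > 0: 0.00392H* = 0.317, so H* = 80.9.
Substitute into dH/dt = 0: 0.114(1 - 80.9/290) = 0.0329L*.
The bracket is 0.721, giving L* = 0.0822/0.0329 = 2.5.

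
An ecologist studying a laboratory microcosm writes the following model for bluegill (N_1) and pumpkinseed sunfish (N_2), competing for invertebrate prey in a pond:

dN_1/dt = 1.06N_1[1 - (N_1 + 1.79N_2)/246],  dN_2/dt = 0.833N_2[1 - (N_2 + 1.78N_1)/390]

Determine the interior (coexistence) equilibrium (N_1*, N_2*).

Setting both brackets to zero gives the nullclines N_1 + 1.79N_2 = 246 and 1.78N_1 + N_2 = 390.
Substituting N_2 = 390 - 1.78N_1 into the first: N_1(1 - 1.79·1.78) = 246 - 1.79·390.
So N_1* = -452/-2.19 = 207, and then N_2* = 390 - 1.78·207 = 21.9.

N_1* ≈ 207, N_2* ≈ 21.9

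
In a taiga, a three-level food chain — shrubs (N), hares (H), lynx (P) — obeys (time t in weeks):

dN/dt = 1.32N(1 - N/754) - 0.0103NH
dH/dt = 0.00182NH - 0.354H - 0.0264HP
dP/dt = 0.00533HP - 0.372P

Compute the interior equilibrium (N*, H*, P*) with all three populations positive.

N* ≈ 343, H* ≈ 69.8, P* ≈ 10.3

From dP/dt = 0: 0.00533H* = 0.372, so H* = 69.8.
From dN/dt = 0: 1.32(1 - N*/754) = 0.0103·69.8, giving N* = 754·(1 - 0.545) = 343.
From dH/dt = 0: 0.00182·343 - 0.354 = 0.0264P*, so P* = 0.271/0.0264 = 10.3.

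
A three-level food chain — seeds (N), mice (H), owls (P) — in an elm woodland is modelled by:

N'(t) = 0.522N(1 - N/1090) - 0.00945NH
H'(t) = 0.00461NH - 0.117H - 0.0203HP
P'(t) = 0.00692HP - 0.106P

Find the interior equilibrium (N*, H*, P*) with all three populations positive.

N* ≈ 788, H* ≈ 15.3, P* ≈ 173

From dP/dt = 0: 0.00692H* = 0.106, so H* = 15.3.
From dN/dt = 0: 0.522(1 - N*/1090) = 0.00945·15.3, giving N* = 1090·(1 - 0.277) = 788.
From dH/dt = 0: 0.00461·788 - 0.117 = 0.0203P*, so P* = 3.51/0.0203 = 173.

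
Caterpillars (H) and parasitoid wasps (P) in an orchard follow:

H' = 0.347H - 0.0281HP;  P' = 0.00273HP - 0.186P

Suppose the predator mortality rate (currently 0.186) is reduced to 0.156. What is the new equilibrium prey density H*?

H* ≈ 57.1

At the interior fixed point, setting dP/dt = 0 with P > 0 fixes H* = (predator death rate)/(HP coefficient) — independent of the other coefficients.
With the change, H* = 0.156/0.00273 = 57.1; it falls from 68.1.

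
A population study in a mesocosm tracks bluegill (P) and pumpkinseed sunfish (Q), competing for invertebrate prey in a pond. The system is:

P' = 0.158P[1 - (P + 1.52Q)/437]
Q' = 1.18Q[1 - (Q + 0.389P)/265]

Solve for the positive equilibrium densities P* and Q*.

Setting both brackets to zero gives the nullclines P + 1.52Q = 437 and 0.389P + Q = 265.
Substituting Q = 265 - 0.389P into the first: P(1 - 1.52·0.389) = 437 - 1.52·265.
So P* = 34.2/0.409 = 83.7, and then Q* = 265 - 0.389·83.7 = 232.

P* ≈ 83.7, Q* ≈ 232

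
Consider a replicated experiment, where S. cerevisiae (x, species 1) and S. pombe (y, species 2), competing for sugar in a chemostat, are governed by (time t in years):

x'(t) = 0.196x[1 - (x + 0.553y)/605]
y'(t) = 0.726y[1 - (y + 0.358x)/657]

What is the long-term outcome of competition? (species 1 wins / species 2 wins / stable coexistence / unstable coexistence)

Compare the nullcline intercepts: K1/α12 = 605/0.553 = 1090 > K2 = 657; K2/α21 = 657/0.358 = 1840 > K1 = 605.
Since both inequalities hold, each species can invade when rare, so the interior equilibrium is stable.

stable coexistence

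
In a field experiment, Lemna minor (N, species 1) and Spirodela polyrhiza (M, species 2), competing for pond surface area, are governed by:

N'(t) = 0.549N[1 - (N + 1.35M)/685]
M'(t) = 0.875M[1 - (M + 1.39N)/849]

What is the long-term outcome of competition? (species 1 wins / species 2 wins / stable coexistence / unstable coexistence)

unstable coexistence (outcome depends on initial conditions)

Compare the nullcline intercepts: K1/α12 = 685/1.35 = 507 < K2 = 849; K2/α21 = 849/1.39 = 611 < K1 = 685.
Since both are reversed, neither can invade when rare; the interior point is a saddle.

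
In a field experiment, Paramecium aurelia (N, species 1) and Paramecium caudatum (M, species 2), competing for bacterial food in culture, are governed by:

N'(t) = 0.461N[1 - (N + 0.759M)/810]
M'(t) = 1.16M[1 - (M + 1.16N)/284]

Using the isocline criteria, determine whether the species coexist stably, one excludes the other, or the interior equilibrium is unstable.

Compare the nullcline intercepts: K1/α12 = 810/0.759 = 1070 > K2 = 284; K2/α21 = 284/1.16 = 245 < K1 = 810.
Since the inequalities point opposite ways, species 1 can invade but species 2 cannot.

species 1 excludes species 2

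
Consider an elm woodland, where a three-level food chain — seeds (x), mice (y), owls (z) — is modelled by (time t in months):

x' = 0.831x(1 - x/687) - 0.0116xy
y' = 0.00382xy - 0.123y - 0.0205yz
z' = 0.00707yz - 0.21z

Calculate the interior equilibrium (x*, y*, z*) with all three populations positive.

x* ≈ 402, y* ≈ 29.7, z* ≈ 68.9

From dz/dt = 0: 0.00707y* = 0.21, so y* = 29.7.
From dx/dt = 0: 0.831(1 - x*/687) = 0.0116·29.7, giving x* = 687·(1 - 0.415) = 402.
From dy/dt = 0: 0.00382·402 - 0.123 = 0.0205z*, so z* = 1.41/0.0205 = 68.9.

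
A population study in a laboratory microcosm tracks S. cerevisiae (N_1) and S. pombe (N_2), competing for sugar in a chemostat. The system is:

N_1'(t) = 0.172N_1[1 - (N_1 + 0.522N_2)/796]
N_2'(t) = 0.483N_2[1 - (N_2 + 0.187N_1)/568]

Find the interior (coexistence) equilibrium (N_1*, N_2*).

Setting both brackets to zero gives the nullclines N_1 + 0.522N_2 = 796 and 0.187N_1 + N_2 = 568.
Substituting N_2 = 568 - 0.187N_1 into the first: N_1(1 - 0.522·0.187) = 796 - 0.522·568.
So N_1* = 500/0.902 = 554, and then N_2* = 568 - 0.187·554 = 464.

N_1* ≈ 554, N_2* ≈ 464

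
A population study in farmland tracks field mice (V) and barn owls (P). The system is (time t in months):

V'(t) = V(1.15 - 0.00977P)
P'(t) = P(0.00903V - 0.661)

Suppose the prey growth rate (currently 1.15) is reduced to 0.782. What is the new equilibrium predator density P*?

P* ≈ 80

At the interior fixed point, setting dV/dt = 0 with V > 0 fixes P* = (prey growth rate)/(VP coefficient) — independent of the other coefficients.
With the change, P* = 0.782/0.00977 = 80; it falls from 118.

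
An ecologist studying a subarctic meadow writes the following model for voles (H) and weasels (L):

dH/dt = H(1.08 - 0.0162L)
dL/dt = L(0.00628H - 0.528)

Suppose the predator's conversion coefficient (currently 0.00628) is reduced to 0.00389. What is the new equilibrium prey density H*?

H* ≈ 136

At the interior fixed point, setting dL/dt = 0 with L > 0 fixes H* = (predator death rate)/(HL coefficient) — independent of the other coefficients.
With the change, H* = 0.528/0.00389 = 136; it rises from 84.1.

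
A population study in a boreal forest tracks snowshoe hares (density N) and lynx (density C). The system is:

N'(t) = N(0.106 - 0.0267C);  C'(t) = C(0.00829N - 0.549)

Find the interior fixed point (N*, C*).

Set dC/dt = 0 with C > 0: 0.00829N - 0.549 = 0, so N* = 0.549/0.00829 = 66.2.
Set dN/dt = 0 with N > 0: 0.106 - 0.0267C = 0, so C* = 0.106/0.0267 = 3.97.

N* ≈ 66.2, C* ≈ 3.97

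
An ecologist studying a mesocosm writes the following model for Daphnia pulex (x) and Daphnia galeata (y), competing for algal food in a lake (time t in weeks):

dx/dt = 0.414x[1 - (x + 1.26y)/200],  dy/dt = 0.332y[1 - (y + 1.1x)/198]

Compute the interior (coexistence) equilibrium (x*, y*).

x* ≈ 128, y* ≈ 57

Setting both brackets to zero gives the nullclines x + 1.26y = 200 and 1.1x + y = 198.
Substituting y = 198 - 1.1x into the first: x(1 - 1.26·1.1) = 200 - 1.26·198.
So x* = -49.5/-0.386 = 128, and then y* = 198 - 1.1·128 = 57.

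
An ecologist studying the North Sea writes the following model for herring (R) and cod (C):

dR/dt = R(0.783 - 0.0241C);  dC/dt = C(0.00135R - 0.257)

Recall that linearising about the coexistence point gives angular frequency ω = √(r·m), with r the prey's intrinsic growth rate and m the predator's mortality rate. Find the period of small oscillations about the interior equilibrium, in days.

T ≈ 14 days

Here r = 0.783 and m = 0.257, so r·m = 0.201.
ω = √0.201 = 0.449 per day, hence T = 2π/ω ≈ 14 days.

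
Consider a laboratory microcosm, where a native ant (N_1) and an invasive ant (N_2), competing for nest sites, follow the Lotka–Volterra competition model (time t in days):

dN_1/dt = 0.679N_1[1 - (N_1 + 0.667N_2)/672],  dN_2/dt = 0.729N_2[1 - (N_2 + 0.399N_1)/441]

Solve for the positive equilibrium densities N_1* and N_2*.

N_1* ≈ 515, N_2* ≈ 236

Setting both brackets to zero gives the nullclines N_1 + 0.667N_2 = 672 and 0.399N_1 + N_2 = 441.
Substituting N_2 = 441 - 0.399N_1 into the first: N_1(1 - 0.667·0.399) = 672 - 0.667·441.
So N_1* = 378/0.734 = 515, and then N_2* = 441 - 0.399·515 = 236.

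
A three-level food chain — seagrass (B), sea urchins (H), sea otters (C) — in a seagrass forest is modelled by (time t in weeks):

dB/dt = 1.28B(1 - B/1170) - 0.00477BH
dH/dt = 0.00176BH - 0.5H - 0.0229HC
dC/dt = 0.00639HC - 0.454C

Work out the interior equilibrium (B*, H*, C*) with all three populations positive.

From dC/dt = 0: 0.00639H* = 0.454, so H* = 71.
From dB/dt = 0: 1.28(1 - B*/1170) = 0.00477·71, giving B* = 1170·(1 - 0.265) = 860.
From dH/dt = 0: 0.00176·860 - 0.5 = 0.0229C*, so C* = 1.01/0.0229 = 44.3.

B* ≈ 860, H* ≈ 71, C* ≈ 44.3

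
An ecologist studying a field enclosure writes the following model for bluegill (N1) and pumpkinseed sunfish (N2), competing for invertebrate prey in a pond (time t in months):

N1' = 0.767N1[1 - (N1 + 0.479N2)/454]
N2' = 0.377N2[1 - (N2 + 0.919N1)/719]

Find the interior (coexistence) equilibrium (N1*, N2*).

N1* ≈ 196, N2* ≈ 539

Setting both brackets to zero gives the nullclines N1 + 0.479N2 = 454 and 0.919N1 + N2 = 719.
Substituting N2 = 719 - 0.919N1 into the first: N1(1 - 0.479·0.919) = 454 - 0.479·719.
So N1* = 110/0.56 = 196, and then N2* = 719 - 0.919·196 = 539.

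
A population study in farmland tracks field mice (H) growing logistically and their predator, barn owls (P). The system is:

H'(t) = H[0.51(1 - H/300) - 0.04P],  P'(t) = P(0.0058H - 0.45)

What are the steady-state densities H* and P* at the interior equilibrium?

From dP/dt = 0 with P > 0: 0.0058H* = 0.45, so H* = 77.6.
Substitute into dH/dt = 0: 0.51(1 - 77.6/300) = 0.04P*.
The bracket is 0.741, giving P* = 0.378/0.04 = 9.45.

H* ≈ 77.6, P* ≈ 9.45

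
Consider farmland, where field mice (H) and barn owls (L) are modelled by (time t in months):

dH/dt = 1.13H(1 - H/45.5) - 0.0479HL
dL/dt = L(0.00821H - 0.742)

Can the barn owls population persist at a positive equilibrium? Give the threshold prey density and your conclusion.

Threshold H = 90.4; K < 90.4, so no, the predator goes extinct.

The predator equation gives dL/dt > 0 only when H > 0.742/0.00821 = 90.4.
Without the predator, H → K = 45.5. Since 45.5 < 90.4, the predator cannot invade.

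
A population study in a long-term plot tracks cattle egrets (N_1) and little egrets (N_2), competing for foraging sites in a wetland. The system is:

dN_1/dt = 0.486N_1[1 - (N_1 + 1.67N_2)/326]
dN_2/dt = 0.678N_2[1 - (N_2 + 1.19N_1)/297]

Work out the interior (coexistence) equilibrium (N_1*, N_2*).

Setting both brackets to zero gives the nullclines N_1 + 1.67N_2 = 326 and 1.19N_1 + N_2 = 297.
Substituting N_2 = 297 - 1.19N_1 into the first: N_1(1 - 1.67·1.19) = 326 - 1.67·297.
So N_1* = -170/-0.987 = 172, and then N_2* = 297 - 1.19·172 = 92.1.

N_1* ≈ 172, N_2* ≈ 92.1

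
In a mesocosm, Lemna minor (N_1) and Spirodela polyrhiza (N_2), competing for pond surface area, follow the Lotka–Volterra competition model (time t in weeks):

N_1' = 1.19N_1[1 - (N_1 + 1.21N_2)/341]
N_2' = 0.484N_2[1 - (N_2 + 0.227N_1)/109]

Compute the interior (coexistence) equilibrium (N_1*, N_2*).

N_1* ≈ 288, N_2* ≈ 43.6

Setting both brackets to zero gives the nullclines N_1 + 1.21N_2 = 341 and 0.227N_1 + N_2 = 109.
Substituting N_2 = 109 - 0.227N_1 into the first: N_1(1 - 1.21·0.227) = 341 - 1.21·109.
So N_1* = 209/0.725 = 288, and then N_2* = 109 - 0.227·288 = 43.6.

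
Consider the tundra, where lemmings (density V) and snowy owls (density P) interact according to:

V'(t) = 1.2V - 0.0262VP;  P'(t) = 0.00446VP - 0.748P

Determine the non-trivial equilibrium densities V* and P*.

Set dP/dt = 0 with P > 0: 0.00446V - 0.748 = 0, so V* = 0.748/0.00446 = 168.
Set dV/dt = 0 with V > 0: 1.2 - 0.0262P = 0, so P* = 1.2/0.0262 = 45.8.

V* ≈ 168, P* ≈ 45.8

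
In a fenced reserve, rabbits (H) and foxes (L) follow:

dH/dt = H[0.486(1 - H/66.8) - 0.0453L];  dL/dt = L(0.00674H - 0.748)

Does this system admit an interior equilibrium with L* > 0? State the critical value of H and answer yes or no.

The predator equation gives dL/dt > 0 only when H > 0.748/0.00674 = 111.
Without the predator, H → K = 66.8. Since 66.8 < 111, the predator cannot invade.

Threshold H = 111; K < 111, so no, the predator goes extinct.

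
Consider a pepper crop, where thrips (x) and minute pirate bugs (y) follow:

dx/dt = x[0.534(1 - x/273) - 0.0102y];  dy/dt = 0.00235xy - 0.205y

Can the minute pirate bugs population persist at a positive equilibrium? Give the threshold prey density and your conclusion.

Threshold x = 87.2; K > 87.2, so yes, the predator persists.

The predator equation gives dy/dt > 0 only when x > 0.205/0.00235 = 87.2.
Without the predator, x → K = 273. Since 273 > 87.2, the predator can invade and persist.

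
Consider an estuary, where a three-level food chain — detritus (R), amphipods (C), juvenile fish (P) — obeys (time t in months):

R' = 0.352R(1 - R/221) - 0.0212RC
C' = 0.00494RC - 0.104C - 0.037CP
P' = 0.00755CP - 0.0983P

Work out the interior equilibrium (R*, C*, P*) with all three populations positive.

From dP/dt = 0: 0.00755C* = 0.0983, so C* = 13.
From dR/dt = 0: 0.352(1 - R*/221) = 0.0212·13, giving R* = 221·(1 - 0.784) = 47.7.
From dC/dt = 0: 0.00494·47.7 - 0.104 = 0.037P*, so P* = 0.132/0.037 = 3.56.

R* ≈ 47.7, C* ≈ 13, P* ≈ 3.56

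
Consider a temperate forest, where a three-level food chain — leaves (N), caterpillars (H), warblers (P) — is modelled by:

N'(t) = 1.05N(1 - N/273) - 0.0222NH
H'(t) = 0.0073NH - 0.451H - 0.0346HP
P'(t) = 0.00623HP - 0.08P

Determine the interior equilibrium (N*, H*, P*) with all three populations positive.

N* ≈ 199, H* ≈ 12.8, P* ≈ 28.9

From dP/dt = 0: 0.00623H* = 0.08, so H* = 12.8.
From dN/dt = 0: 1.05(1 - N*/273) = 0.0222·12.8, giving N* = 273·(1 - 0.271) = 199.
From dH/dt = 0: 0.0073·199 - 0.451 = 0.0346P*, so P* = 1/0.0346 = 28.9.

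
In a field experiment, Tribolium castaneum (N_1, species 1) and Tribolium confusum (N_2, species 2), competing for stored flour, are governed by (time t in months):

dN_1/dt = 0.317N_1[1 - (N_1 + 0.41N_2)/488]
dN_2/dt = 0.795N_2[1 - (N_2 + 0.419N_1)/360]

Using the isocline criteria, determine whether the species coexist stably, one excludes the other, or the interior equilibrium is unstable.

Compare the nullcline intercepts: K1/α12 = 488/0.41 = 1190 > K2 = 360; K2/α21 = 360/0.419 = 859 > K1 = 488.
Since both inequalities hold, each species can invade when rare, so the interior equilibrium is stable.

stable coexistence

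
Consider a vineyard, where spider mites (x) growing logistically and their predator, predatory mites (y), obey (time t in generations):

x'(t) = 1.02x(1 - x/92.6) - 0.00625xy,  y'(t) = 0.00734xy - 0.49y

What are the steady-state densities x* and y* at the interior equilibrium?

x* ≈ 66.8, y* ≈ 45.5

From dy/dt = 0 with y > 0: 0.00734x* = 0.49, so x* = 66.8.
Substitute into dx/dt = 0: 1.02(1 - 66.8/92.6) = 0.00625y*.
The bracket is 0.279, giving y* = 0.285/0.00625 = 45.5.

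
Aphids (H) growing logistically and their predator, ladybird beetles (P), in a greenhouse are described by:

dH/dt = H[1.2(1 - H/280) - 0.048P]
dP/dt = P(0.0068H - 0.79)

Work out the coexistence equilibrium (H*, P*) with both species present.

H* ≈ 116, P* ≈ 14.6

From dP/dt = 0 with P > 0: 0.0068H* = 0.79, so H* = 116.
Substitute into dH/dt = 0: 1.2(1 - 116/280) = 0.048P*.
The bracket is 0.585, giving P* = 0.702/0.048 = 14.6.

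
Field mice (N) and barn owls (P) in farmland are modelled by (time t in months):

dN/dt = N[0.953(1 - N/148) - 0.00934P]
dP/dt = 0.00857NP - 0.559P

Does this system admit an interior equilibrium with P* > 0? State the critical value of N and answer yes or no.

Threshold N = 65.2; K > 65.2, so yes, the predator persists.

The predator equation gives dP/dt > 0 only when N > 0.559/0.00857 = 65.2.
Without the predator, N → K = 148. Since 148 > 65.2, the predator can invade and persist.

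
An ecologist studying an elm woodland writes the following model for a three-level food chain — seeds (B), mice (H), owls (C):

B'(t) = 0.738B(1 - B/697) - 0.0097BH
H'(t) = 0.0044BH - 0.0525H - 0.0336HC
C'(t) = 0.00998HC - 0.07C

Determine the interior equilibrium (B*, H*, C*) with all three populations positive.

From dC/dt = 0: 0.00998H* = 0.07, so H* = 7.01.
From dB/dt = 0: 0.738(1 - B*/697) = 0.0097·7.01, giving B* = 697·(1 - 0.0922) = 633.
From dH/dt = 0: 0.0044·633 - 0.0525 = 0.0336C*, so C* = 2.73/0.0336 = 81.3.

B* ≈ 633, H* ≈ 7.01, C* ≈ 81.3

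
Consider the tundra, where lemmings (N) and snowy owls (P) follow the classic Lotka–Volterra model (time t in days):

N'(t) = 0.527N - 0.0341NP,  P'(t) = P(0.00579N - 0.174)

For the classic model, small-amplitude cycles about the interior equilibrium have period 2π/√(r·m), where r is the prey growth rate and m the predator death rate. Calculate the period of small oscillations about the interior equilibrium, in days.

Here r = 0.527 and m = 0.174, so r·m = 0.0917.
ω = √0.0917 = 0.303 per day, hence T = 2π/ω ≈ 20.7 days.

T ≈ 20.7 days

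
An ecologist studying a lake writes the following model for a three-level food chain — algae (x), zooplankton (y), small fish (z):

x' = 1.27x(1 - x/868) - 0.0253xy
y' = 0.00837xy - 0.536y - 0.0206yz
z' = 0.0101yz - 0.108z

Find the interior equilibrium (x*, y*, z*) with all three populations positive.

From dz/dt = 0: 0.0101y* = 0.108, so y* = 10.7.
From dx/dt = 0: 1.27(1 - x*/868) = 0.0253·10.7, giving x* = 868·(1 - 0.213) = 683.
From dy/dt = 0: 0.00837·683 - 0.536 = 0.0206z*, so z* = 5.18/0.0206 = 252.

x* ≈ 683, y* ≈ 10.7, z* ≈ 252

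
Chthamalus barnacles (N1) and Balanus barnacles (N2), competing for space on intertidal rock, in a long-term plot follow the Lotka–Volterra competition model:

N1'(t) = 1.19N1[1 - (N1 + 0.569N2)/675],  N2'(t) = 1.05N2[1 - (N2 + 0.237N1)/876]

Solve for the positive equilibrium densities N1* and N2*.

Setting both brackets to zero gives the nullclines N1 + 0.569N2 = 675 and 0.237N1 + N2 = 876.
Substituting N2 = 876 - 0.237N1 into the first: N1(1 - 0.569·0.237) = 675 - 0.569·876.
So N1* = 177/0.865 = 204, and then N2* = 876 - 0.237·204 = 828.

N1* ≈ 204, N2* ≈ 828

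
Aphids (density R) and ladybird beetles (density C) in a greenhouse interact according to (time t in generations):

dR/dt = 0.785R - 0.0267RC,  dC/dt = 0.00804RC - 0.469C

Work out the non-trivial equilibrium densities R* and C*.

R* ≈ 58.3, C* ≈ 29.4

Set dC/dt = 0 with C > 0: 0.00804R - 0.469 = 0, so R* = 0.469/0.00804 = 58.3.
Set dR/dt = 0 with R > 0: 0.785 - 0.0267C = 0, so C* = 0.785/0.0267 = 29.4.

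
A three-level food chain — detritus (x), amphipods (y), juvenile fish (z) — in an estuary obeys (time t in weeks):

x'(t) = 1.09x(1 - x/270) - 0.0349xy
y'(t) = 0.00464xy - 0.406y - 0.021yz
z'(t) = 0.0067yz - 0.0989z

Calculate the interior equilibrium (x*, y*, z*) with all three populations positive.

From dz/dt = 0: 0.0067y* = 0.0989, so y* = 14.8.
From dx/dt = 0: 1.09(1 - x*/270) = 0.0349·14.8, giving x* = 270·(1 - 0.473) = 142.
From dy/dt = 0: 0.00464·142 - 0.406 = 0.021z*, so z* = 0.255/0.021 = 12.1.

x* ≈ 142, y* ≈ 14.8, z* ≈ 12.1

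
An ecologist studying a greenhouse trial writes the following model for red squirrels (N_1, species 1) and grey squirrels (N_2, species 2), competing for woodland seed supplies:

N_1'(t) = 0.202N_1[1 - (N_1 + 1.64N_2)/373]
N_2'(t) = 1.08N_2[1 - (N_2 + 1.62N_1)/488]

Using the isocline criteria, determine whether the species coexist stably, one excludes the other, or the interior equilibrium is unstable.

unstable coexistence (outcome depends on initial conditions)

Compare the nullcline intercepts: K1/α12 = 373/1.64 = 227 < K2 = 488; K2/α21 = 488/1.62 = 301 < K1 = 373.
Since both are reversed, neither can invade when rare; the interior point is a saddle.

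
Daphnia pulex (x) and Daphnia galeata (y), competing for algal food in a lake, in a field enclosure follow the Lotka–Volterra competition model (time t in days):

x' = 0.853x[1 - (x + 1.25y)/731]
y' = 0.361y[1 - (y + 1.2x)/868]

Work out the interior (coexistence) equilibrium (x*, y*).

Setting both brackets to zero gives the nullclines x + 1.25y = 731 and 1.2x + y = 868.
Substituting y = 868 - 1.2x into the first: x(1 - 1.25·1.2) = 731 - 1.25·868.
So x* = -354/-0.5 = 708, and then y* = 868 - 1.2·708 = 18.4.

x* ≈ 708, y* ≈ 18.4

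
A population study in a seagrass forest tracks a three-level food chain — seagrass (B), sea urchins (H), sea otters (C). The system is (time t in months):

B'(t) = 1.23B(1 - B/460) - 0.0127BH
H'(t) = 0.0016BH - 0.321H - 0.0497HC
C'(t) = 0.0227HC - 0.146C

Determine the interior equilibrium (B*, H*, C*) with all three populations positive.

From dC/dt = 0: 0.0227H* = 0.146, so H* = 6.43.
From dB/dt = 0: 1.23(1 - B*/460) = 0.0127·6.43, giving B* = 460·(1 - 0.0664) = 429.
From dH/dt = 0: 0.0016·429 - 0.321 = 0.0497C*, so C* = 0.366/0.0497 = 7.37.

B* ≈ 429, H* ≈ 6.43, C* ≈ 7.37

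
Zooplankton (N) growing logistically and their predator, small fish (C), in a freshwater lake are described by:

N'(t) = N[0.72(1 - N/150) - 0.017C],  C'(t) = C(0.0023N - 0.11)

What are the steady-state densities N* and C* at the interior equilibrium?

N* ≈ 47.8, C* ≈ 28.8

From dC/dt = 0 with C > 0: 0.0023N* = 0.11, so N* = 47.8.
Substitute into dN/dt = 0: 0.72(1 - 47.8/150) = 0.017C*.
The bracket is 0.681, giving C* = 0.49/0.017 = 28.8.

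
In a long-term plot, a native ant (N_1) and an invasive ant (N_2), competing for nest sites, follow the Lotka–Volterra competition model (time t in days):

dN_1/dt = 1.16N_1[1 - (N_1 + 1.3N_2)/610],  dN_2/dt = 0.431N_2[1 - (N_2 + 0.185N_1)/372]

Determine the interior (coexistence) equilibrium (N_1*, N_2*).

Setting both brackets to zero gives the nullclines N_1 + 1.3N_2 = 610 and 0.185N_1 + N_2 = 372.
Substituting N_2 = 372 - 0.185N_1 into the first: N_1(1 - 1.3·0.185) = 610 - 1.3·372.
So N_1* = 126/0.76 = 166, and then N_2* = 372 - 0.185·166 = 341.

N_1* ≈ 166, N_2* ≈ 341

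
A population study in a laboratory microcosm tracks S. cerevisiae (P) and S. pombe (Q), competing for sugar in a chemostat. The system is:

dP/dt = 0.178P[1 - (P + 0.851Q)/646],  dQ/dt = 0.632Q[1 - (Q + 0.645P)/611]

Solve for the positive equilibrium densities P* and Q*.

P* ≈ 279, Q* ≈ 431

Setting both brackets to zero gives the nullclines P + 0.851Q = 646 and 0.645P + Q = 611.
Substituting Q = 611 - 0.645P into the first: P(1 - 0.851·0.645) = 646 - 0.851·611.
So P* = 126/0.451 = 279, and then Q* = 611 - 0.645·279 = 431.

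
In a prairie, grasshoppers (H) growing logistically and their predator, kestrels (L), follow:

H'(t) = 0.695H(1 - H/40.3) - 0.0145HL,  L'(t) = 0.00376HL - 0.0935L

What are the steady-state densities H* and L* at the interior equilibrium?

From dL/dt = 0 with L > 0: 0.00376H* = 0.0935, so H* = 24.9.
Substitute into dH/dt = 0: 0.695(1 - 24.9/40.3) = 0.0145L*.
The bracket is 0.383, giving L* = 0.266/0.0145 = 18.4.

H* ≈ 24.9, L* ≈ 18.4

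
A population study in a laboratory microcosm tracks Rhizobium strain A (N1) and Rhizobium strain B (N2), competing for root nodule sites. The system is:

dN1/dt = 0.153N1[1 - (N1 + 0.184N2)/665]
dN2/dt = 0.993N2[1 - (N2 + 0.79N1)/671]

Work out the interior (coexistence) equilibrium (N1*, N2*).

N1* ≈ 634, N2* ≈ 170

Setting both brackets to zero gives the nullclines N1 + 0.184N2 = 665 and 0.79N1 + N2 = 671.
Substituting N2 = 671 - 0.79N1 into the first: N1(1 - 0.184·0.79) = 665 - 0.184·671.
So N1* = 542/0.855 = 634, and then N2* = 671 - 0.79·634 = 170.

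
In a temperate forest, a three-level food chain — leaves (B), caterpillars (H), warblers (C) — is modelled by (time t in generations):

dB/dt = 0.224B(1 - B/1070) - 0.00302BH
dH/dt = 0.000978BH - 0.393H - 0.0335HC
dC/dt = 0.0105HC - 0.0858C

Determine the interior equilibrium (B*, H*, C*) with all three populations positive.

From dC/dt = 0: 0.0105H* = 0.0858, so H* = 8.17.
From dB/dt = 0: 0.224(1 - B*/1070) = 0.00302·8.17, giving B* = 1070·(1 - 0.11) = 952.
From dH/dt = 0: 0.000978·952 - 0.393 = 0.0335C*, so C* = 0.538/0.0335 = 16.1.

B* ≈ 952, H* ≈ 8.17, C* ≈ 16.1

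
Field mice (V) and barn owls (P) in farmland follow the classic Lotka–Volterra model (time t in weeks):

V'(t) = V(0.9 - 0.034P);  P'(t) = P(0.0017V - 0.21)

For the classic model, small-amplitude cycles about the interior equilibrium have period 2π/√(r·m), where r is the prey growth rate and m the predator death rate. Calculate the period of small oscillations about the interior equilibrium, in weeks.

Here r = 0.9 and m = 0.21, so r·m = 0.189.
ω = √0.189 = 0.435 per week, hence T = 2π/ω ≈ 14.5 weeks.

T ≈ 14.5 weeks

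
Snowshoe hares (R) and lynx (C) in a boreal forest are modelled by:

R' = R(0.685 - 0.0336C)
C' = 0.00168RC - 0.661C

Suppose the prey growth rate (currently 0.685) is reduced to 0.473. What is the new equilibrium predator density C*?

C* ≈ 14.1

At the interior fixed point, setting dR/dt = 0 with R > 0 fixes C* = (prey growth rate)/(RC coefficient) — independent of the other coefficients.
With the change, C* = 0.473/0.0336 = 14.1; it falls from 20.4.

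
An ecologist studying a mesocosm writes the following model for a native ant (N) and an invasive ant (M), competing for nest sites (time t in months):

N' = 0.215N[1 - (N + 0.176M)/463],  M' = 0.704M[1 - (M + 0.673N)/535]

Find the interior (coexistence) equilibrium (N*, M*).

Setting both brackets to zero gives the nullclines N + 0.176M = 463 and 0.673N + M = 535.
Substituting M = 535 - 0.673N into the first: N(1 - 0.176·0.673) = 463 - 0.176·535.
So N* = 369/0.882 = 418, and then M* = 535 - 0.673·418 = 253.

N* ≈ 418, M* ≈ 253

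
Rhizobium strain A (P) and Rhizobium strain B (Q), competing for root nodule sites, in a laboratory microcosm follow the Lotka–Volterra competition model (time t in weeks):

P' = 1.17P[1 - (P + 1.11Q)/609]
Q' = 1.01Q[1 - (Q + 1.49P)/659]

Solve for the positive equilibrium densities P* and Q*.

P* ≈ 187, Q* ≈ 380

Setting both brackets to zero gives the nullclines P + 1.11Q = 609 and 1.49P + Q = 659.
Substituting Q = 659 - 1.49P into the first: P(1 - 1.11·1.49) = 609 - 1.11·659.
So P* = -122/-0.654 = 187, and then Q* = 659 - 1.49·187 = 380.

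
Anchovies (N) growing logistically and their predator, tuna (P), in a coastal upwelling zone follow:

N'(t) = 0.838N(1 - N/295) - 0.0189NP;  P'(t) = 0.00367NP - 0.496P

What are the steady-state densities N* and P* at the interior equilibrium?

From dP/dt = 0 with P > 0: 0.00367N* = 0.496, so N* = 135.
Substitute into dN/dt = 0: 0.838(1 - 135/295) = 0.0189P*.
The bracket is 0.542, giving P* = 0.454/0.0189 = 24.

N* ≈ 135, P* ≈ 24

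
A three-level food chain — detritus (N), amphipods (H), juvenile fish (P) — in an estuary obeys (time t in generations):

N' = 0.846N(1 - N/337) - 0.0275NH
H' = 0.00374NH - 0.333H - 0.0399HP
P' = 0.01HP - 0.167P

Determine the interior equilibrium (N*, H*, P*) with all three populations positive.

From dP/dt = 0: 0.01H* = 0.167, so H* = 16.7.
From dN/dt = 0: 0.846(1 - N*/337) = 0.0275·16.7, giving N* = 337·(1 - 0.543) = 154.
From dH/dt = 0: 0.00374·154 - 0.333 = 0.0399P*, so P* = 0.243/0.0399 = 6.09.

N* ≈ 154, H* ≈ 16.7, P* ≈ 6.09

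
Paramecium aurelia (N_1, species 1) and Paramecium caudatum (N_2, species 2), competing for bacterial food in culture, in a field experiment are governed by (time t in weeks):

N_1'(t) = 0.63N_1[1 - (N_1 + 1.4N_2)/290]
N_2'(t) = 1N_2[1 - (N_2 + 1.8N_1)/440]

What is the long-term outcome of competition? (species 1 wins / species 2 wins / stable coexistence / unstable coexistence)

Compare the nullcline intercepts: K1/α12 = 290/1.4 = 207 < K2 = 440; K2/α21 = 440/1.8 = 244 < K1 = 290.
Since both are reversed, neither can invade when rare; the interior point is a saddle.

unstable coexistence (outcome depends on initial conditions)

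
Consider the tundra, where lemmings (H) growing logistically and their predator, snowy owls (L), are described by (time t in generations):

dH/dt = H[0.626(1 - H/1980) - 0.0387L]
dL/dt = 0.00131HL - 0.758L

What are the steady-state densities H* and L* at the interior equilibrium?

From dL/dt = 0 with L > 0: 0.00131H* = 0.758, so H* = 579.
Substitute into dH/dt = 0: 0.626(1 - 579/1980) = 0.0387L*.
The bracket is 0.708, giving L* = 0.443/0.0387 = 11.4.

H* ≈ 579, L* ≈ 11.4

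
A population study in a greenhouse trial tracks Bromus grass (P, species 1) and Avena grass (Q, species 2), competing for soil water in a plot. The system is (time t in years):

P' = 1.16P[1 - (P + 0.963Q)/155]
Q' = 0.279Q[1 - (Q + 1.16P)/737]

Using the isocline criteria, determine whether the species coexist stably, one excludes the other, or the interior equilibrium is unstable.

Compare the nullcline intercepts: K1/α12 = 155/0.963 = 161 < K2 = 737; K2/α21 = 737/1.16 = 635 > K1 = 155.
Since the inequalities point opposite ways, species 2 can invade but species 1 cannot.

species 2 excludes species 1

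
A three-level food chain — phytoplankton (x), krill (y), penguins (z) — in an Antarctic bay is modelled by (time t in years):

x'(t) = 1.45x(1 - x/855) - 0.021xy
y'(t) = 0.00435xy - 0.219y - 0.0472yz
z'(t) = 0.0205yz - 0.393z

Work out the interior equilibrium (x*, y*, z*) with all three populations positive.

From dz/dt = 0: 0.0205y* = 0.393, so y* = 19.2.
From dx/dt = 0: 1.45(1 - x*/855) = 0.021·19.2, giving x* = 855·(1 - 0.278) = 618.
From dy/dt = 0: 0.00435·618 - 0.219 = 0.0472z*, so z* = 2.47/0.0472 = 52.3.

x* ≈ 618, y* ≈ 19.2, z* ≈ 52.3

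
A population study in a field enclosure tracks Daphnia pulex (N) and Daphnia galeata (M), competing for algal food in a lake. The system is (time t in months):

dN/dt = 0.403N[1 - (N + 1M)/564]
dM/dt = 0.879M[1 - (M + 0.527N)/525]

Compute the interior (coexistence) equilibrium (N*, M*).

Setting both brackets to zero gives the nullclines N + 1M = 564 and 0.527N + M = 525.
Substituting M = 525 - 0.527N into the first: N(1 - 1·0.527) = 564 - 1·525.
So N* = 39/0.473 = 82.5, and then M* = 525 - 0.527·82.5 = 482.

N* ≈ 82.5, M* ≈ 482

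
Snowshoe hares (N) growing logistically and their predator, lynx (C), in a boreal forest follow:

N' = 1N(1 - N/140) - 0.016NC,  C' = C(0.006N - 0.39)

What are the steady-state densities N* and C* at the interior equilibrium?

From dC/dt = 0 with C > 0: 0.006N* = 0.39, so N* = 65.
Substitute into dN/dt = 0: 1(1 - 65/140) = 0.016C*.
The bracket is 0.536, giving C* = 0.536/0.016 = 33.5.

N* ≈ 65, C* ≈ 33.5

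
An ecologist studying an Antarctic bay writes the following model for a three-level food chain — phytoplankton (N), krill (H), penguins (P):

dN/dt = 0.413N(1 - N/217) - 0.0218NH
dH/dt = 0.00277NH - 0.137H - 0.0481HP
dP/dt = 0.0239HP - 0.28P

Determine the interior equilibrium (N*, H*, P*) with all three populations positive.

N* ≈ 82.8, H* ≈ 11.7, P* ≈ 1.92

From dP/dt = 0: 0.0239H* = 0.28, so H* = 11.7.
From dN/dt = 0: 0.413(1 - N*/217) = 0.0218·11.7, giving N* = 217·(1 - 0.618) = 82.8.
From dH/dt = 0: 0.00277·82.8 - 0.137 = 0.0481P*, so P* = 0.0924/0.0481 = 1.92.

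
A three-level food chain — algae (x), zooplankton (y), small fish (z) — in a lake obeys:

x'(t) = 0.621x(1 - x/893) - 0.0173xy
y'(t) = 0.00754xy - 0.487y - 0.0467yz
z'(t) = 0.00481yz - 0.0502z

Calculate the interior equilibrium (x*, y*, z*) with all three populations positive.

From dz/dt = 0: 0.00481y* = 0.0502, so y* = 10.4.
From dx/dt = 0: 0.621(1 - x*/893) = 0.0173·10.4, giving x* = 893·(1 - 0.291) = 633.
From dy/dt = 0: 0.00754·633 - 0.487 = 0.0467z*, so z* = 4.29/0.0467 = 91.8.

x* ≈ 633, y* ≈ 10.4, z* ≈ 91.8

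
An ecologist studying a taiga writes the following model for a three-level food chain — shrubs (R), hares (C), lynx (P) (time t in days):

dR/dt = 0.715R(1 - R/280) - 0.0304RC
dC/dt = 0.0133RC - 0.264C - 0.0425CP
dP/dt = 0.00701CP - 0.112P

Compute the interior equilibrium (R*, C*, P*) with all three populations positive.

R* ≈ 89.8, C* ≈ 16, P* ≈ 21.9

From dP/dt = 0: 0.00701C* = 0.112, so C* = 16.
From dR/dt = 0: 0.715(1 - R*/280) = 0.0304·16, giving R* = 280·(1 - 0.679) = 89.8.
From dC/dt = 0: 0.0133·89.8 - 0.264 = 0.0425P*, so P* = 0.93/0.0425 = 21.9.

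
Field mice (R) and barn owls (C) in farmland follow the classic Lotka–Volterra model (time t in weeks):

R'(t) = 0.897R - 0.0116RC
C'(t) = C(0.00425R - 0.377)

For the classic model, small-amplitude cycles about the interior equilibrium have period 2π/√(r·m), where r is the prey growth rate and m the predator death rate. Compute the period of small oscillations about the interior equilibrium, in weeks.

Here r = 0.897 and m = 0.377, so r·m = 0.338.
ω = √0.338 = 0.582 per week, hence T = 2π/ω ≈ 10.8 weeks.

T ≈ 10.8 weeks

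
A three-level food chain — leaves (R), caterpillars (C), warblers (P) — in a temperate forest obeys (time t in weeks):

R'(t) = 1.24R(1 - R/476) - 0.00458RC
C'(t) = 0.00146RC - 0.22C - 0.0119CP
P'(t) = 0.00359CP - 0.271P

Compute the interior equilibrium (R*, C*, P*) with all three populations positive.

R* ≈ 343, C* ≈ 75.5, P* ≈ 23.6

From dP/dt = 0: 0.00359C* = 0.271, so C* = 75.5.
From dR/dt = 0: 1.24(1 - R*/476) = 0.00458·75.5, giving R* = 476·(1 - 0.279) = 343.
From dC/dt = 0: 0.00146·343 - 0.22 = 0.0119P*, so P* = 0.281/0.0119 = 23.6.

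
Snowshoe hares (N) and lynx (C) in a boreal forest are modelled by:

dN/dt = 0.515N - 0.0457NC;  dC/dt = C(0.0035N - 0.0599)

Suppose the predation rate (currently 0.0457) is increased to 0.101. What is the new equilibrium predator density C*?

At the interior fixed point, setting dN/dt = 0 with N > 0 fixes C* = (prey growth rate)/(NC coefficient) — independent of the other coefficients.
With the change, C* = 0.515/0.101 = 5.1; it falls from 11.3.

C* ≈ 5.1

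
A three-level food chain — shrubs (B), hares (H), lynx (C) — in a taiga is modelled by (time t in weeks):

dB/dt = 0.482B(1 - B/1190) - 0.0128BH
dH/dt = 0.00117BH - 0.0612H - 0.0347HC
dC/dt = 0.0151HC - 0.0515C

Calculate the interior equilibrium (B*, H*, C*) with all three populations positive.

From dC/dt = 0: 0.0151H* = 0.0515, so H* = 3.41.
From dB/dt = 0: 0.482(1 - B*/1190) = 0.0128·3.41, giving B* = 1190·(1 - 0.0906) = 1080.
From dH/dt = 0: 0.00117·1080 - 0.0612 = 0.0347C*, so C* = 1.2/0.0347 = 34.7.

B* ≈ 1080, H* ≈ 3.41, C* ≈ 34.7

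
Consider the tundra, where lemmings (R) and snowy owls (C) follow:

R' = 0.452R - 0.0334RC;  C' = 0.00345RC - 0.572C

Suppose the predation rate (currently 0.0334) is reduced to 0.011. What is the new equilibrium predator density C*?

At the interior fixed point, setting dR/dt = 0 with R > 0 fixes C* = (prey growth rate)/(RC coefficient) — independent of the other coefficients.
With the change, C* = 0.452/0.011 = 41.1; it rises from 13.5.

C* ≈ 41.1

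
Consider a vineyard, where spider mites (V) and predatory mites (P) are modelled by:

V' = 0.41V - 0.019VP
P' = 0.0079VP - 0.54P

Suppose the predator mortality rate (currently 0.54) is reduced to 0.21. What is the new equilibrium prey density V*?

At the interior fixed point, setting dP/dt = 0 with P > 0 fixes V* = (predator death rate)/(VP coefficient) — independent of the other coefficients.
With the change, V* = 0.21/0.0079 = 26.6; it falls from 68.4.

V* ≈ 26.6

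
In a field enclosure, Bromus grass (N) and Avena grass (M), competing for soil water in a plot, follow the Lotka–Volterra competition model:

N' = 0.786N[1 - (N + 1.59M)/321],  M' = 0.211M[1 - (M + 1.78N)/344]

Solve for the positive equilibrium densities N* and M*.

N* ≈ 123, M* ≈ 124

Setting both brackets to zero gives the nullclines N + 1.59M = 321 and 1.78N + M = 344.
Substituting M = 344 - 1.78N into the first: N(1 - 1.59·1.78) = 321 - 1.59·344.
So N* = -226/-1.83 = 123, and then M* = 344 - 1.78·123 = 124.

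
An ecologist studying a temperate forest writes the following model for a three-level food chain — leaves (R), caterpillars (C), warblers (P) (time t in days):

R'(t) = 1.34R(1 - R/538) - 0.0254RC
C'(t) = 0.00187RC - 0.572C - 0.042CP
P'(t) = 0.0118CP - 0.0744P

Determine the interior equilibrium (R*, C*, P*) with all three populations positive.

From dP/dt = 0: 0.0118C* = 0.0744, so C* = 6.31.
From dR/dt = 0: 1.34(1 - R*/538) = 0.0254·6.31, giving R* = 538·(1 - 0.12) = 474.
From dC/dt = 0: 0.00187·474 - 0.572 = 0.042P*, so P* = 0.314/0.042 = 7.47.

R* ≈ 474, C* ≈ 6.31, P* ≈ 7.47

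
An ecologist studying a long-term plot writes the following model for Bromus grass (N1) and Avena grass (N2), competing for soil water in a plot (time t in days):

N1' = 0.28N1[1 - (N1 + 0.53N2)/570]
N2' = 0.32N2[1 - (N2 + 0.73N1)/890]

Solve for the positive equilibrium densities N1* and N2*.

N1* ≈ 160, N2* ≈ 773

Setting both brackets to zero gives the nullclines N1 + 0.53N2 = 570 and 0.73N1 + N2 = 890.
Substituting N2 = 890 - 0.73N1 into the first: N1(1 - 0.53·0.73) = 570 - 0.53·890.
So N1* = 98.3/0.613 = 160, and then N2* = 890 - 0.73·160 = 773.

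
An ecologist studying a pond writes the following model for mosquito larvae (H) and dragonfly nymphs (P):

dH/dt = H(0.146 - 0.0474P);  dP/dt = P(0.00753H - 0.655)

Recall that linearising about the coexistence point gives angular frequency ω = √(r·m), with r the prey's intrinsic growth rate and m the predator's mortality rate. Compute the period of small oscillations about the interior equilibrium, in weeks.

Here r = 0.146 and m = 0.655, so r·m = 0.0956.
ω = √0.0956 = 0.309 per week, hence T = 2π/ω ≈ 20.3 weeks.

T ≈ 20.3 weeks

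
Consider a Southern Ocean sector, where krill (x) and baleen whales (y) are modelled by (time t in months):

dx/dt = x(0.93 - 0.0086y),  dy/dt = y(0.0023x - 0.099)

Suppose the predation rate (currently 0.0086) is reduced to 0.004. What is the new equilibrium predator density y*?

At the interior fixed point, setting dx/dt = 0 with x > 0 fixes y* = (prey growth rate)/(xy coefficient) — independent of the other coefficients.
With the change, y* = 0.93/0.004 = 232; it rises from 108.

y* ≈ 232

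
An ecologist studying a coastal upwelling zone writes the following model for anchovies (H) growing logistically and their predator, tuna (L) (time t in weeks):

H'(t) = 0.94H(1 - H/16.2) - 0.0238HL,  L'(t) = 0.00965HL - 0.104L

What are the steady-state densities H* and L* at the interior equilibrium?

H* ≈ 10.8, L* ≈ 13.2

From dL/dt = 0 with L > 0: 0.00965H* = 0.104, so H* = 10.8.
Substitute into dH/dt = 0: 0.94(1 - 10.8/16.2) = 0.0238L*.
The bracket is 0.335, giving L* = 0.315/0.0238 = 13.2.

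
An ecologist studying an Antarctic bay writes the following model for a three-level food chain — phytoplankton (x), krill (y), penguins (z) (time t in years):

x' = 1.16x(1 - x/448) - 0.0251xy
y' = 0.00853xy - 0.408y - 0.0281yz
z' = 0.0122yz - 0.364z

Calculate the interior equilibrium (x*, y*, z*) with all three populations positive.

x* ≈ 159, y* ≈ 29.8, z* ≈ 33.7

From dz/dt = 0: 0.0122y* = 0.364, so y* = 29.8.
From dx/dt = 0: 1.16(1 - x*/448) = 0.0251·29.8, giving x* = 448·(1 - 0.646) = 159.
From dy/dt = 0: 0.00853·159 - 0.408 = 0.0281z*, so z* = 0.946/0.0281 = 33.7.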